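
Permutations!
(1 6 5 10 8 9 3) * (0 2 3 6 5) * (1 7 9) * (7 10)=[2, 5, 3, 10, 4, 7, 0, 9, 1, 6, 8]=(0 2 3 10 8 1 5 7 9 6)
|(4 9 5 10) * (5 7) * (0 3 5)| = |(0 3 5 10 4 9 7)| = 7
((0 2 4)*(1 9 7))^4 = ((0 2 4)(1 9 7))^4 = (0 2 4)(1 9 7)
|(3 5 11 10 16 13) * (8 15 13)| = |(3 5 11 10 16 8 15 13)| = 8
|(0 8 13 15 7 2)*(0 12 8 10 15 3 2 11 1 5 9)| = 40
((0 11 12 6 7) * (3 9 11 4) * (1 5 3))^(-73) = (0 12 3 4 6 9 1 7 11 5)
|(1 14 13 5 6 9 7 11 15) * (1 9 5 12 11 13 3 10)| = 12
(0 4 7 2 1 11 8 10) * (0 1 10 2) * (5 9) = (0 4 7)(1 11 8 2 10)(5 9) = [4, 11, 10, 3, 7, 9, 6, 0, 2, 5, 1, 8]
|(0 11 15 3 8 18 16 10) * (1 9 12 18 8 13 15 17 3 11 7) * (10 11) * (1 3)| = 42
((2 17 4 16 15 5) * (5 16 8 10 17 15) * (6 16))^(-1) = ((2 15 6 16 5)(4 8 10 17))^(-1) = (2 5 16 6 15)(4 17 10 8)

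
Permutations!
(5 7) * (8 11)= [0, 1, 2, 3, 4, 7, 6, 5, 11, 9, 10, 8]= (5 7)(8 11)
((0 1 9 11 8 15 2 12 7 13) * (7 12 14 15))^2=(0 9 8 13 1 11 7)(2 15 14)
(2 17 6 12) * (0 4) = (0 4)(2 17 6 12) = [4, 1, 17, 3, 0, 5, 12, 7, 8, 9, 10, 11, 2, 13, 14, 15, 16, 6]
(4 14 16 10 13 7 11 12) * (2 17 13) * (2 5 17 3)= (2 3)(4 14 16 10 5 17 13 7 11 12)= [0, 1, 3, 2, 14, 17, 6, 11, 8, 9, 5, 12, 4, 7, 16, 15, 10, 13]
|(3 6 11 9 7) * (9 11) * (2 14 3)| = 6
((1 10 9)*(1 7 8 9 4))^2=(1 4 10)(7 9 8)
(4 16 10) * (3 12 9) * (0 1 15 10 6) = (0 1 15 10 4 16 6)(3 12 9) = [1, 15, 2, 12, 16, 5, 0, 7, 8, 3, 4, 11, 9, 13, 14, 10, 6]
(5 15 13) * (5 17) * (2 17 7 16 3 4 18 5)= (2 17)(3 4 18 5 15 13 7 16)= [0, 1, 17, 4, 18, 15, 6, 16, 8, 9, 10, 11, 12, 7, 14, 13, 3, 2, 5]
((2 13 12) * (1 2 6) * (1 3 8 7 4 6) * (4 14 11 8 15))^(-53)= (1 12 13 2)(3 6 4 15)(7 8 11 14)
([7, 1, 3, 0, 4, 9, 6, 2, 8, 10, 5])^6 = [2, 1, 0, 7, 4, 5, 6, 3, 8, 9, 10]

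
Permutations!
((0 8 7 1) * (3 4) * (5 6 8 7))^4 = (0 7 1)(5 6 8) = ((0 7 1)(3 4)(5 6 8))^4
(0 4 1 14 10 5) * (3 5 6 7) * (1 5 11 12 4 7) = (0 7 3 11 12 4 5)(1 14 10 6) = [7, 14, 2, 11, 5, 0, 1, 3, 8, 9, 6, 12, 4, 13, 10]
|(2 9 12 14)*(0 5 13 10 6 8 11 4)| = 8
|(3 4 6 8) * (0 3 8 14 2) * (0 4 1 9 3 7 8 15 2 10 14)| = 42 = |(0 7 8 15 2 4 6)(1 9 3)(10 14)|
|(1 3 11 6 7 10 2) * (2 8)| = 8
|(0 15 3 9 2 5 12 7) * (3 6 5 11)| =|(0 15 6 5 12 7)(2 11 3 9)| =12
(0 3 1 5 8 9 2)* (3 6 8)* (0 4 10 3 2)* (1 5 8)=(0 6 1 8 9)(2 4 10 3 5)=[6, 8, 4, 5, 10, 2, 1, 7, 9, 0, 3]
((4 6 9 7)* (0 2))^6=((0 2)(4 6 9 7))^6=(4 9)(6 7)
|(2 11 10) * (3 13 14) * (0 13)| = 12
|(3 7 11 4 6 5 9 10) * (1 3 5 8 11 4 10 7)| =|(1 3)(4 6 8 11 10 5 9 7)| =8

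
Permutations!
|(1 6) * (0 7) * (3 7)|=|(0 3 7)(1 6)|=6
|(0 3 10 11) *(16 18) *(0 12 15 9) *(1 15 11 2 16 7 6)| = 22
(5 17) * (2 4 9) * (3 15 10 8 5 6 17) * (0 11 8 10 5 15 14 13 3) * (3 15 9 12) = (0 11 8 9 2 4 12 3 14 13 15 5)(6 17) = [11, 1, 4, 14, 12, 0, 17, 7, 9, 2, 10, 8, 3, 15, 13, 5, 16, 6]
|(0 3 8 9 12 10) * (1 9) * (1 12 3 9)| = 6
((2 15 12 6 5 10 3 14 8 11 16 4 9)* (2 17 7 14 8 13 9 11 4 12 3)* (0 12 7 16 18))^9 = ((0 12 6 5 10 2 15 3 8 4 11 18)(7 14 13 9 17 16))^9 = (0 4 15 5)(2 6 18 8)(3 10 12 11)(7 9)(13 16)(14 17)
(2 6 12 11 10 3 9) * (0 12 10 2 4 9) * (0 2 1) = (0 12 11 1)(2 6 10 3)(4 9) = [12, 0, 6, 2, 9, 5, 10, 7, 8, 4, 3, 1, 11]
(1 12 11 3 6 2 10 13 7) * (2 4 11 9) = (1 12 9 2 10 13 7)(3 6 4 11) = [0, 12, 10, 6, 11, 5, 4, 1, 8, 2, 13, 3, 9, 7]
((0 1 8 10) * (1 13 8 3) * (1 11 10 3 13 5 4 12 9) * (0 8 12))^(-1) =((0 5 4)(1 13 12 9)(3 11 10 8))^(-1) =(0 4 5)(1 9 12 13)(3 8 10 11)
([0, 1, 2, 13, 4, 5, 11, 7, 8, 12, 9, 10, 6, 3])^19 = (3 13)(6 12 9 10 11)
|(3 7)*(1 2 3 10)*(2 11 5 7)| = |(1 11 5 7 10)(2 3)| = 10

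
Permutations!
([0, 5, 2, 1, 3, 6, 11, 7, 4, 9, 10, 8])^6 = [0, 3, 2, 4, 8, 1, 5, 7, 11, 9, 10, 6]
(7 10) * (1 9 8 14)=[0, 9, 2, 3, 4, 5, 6, 10, 14, 8, 7, 11, 12, 13, 1]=(1 9 8 14)(7 10)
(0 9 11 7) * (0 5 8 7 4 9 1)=(0 1)(4 9 11)(5 8 7)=[1, 0, 2, 3, 9, 8, 6, 5, 7, 11, 10, 4]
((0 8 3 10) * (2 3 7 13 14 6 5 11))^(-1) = ((0 8 7 13 14 6 5 11 2 3 10))^(-1) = (0 10 3 2 11 5 6 14 13 7 8)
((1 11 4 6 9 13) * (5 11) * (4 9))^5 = ((1 5 11 9 13)(4 6))^5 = (13)(4 6)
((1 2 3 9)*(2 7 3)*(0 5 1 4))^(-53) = (0 7 4 1 9 5 3)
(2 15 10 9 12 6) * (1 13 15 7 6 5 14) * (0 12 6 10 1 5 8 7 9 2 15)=(0 12 8 7 10 2 9 6 15 1 13)(5 14)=[12, 13, 9, 3, 4, 14, 15, 10, 7, 6, 2, 11, 8, 0, 5, 1]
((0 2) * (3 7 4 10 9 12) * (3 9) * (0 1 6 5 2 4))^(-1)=(0 7 3 10 4)(1 2 5 6)(9 12)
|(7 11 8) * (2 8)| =|(2 8 7 11)| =4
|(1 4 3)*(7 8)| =|(1 4 3)(7 8)| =6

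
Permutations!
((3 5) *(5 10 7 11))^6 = (3 10 7 11 5)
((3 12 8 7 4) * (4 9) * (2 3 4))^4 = ((2 3 12 8 7 9))^4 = (2 7 12)(3 9 8)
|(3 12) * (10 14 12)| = 4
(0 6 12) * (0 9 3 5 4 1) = [6, 0, 2, 5, 1, 4, 12, 7, 8, 3, 10, 11, 9] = (0 6 12 9 3 5 4 1)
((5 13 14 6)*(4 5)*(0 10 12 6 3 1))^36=((0 10 12 6 4 5 13 14 3 1))^36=(0 13 12 3 4)(1 5 10 14 6)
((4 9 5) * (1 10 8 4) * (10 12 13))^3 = (1 10 9 12 8 5 13 4)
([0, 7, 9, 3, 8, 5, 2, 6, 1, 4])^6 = (1 8 4 9 2 6 7)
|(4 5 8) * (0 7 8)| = 5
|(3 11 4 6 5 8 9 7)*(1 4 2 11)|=8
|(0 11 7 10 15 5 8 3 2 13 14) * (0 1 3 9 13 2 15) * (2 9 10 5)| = 42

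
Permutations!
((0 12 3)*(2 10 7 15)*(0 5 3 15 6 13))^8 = (15)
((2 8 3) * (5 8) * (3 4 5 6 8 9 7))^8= ((2 6 8 4 5 9 7 3))^8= (9)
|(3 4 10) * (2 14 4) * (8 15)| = 10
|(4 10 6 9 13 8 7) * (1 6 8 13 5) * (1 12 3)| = 12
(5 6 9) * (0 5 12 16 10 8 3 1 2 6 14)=(0 5 14)(1 2 6 9 12 16 10 8 3)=[5, 2, 6, 1, 4, 14, 9, 7, 3, 12, 8, 11, 16, 13, 0, 15, 10]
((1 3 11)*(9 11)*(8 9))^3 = ((1 3 8 9 11))^3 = (1 9 3 11 8)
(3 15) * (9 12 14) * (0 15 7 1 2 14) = (0 15 3 7 1 2 14 9 12) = [15, 2, 14, 7, 4, 5, 6, 1, 8, 12, 10, 11, 0, 13, 9, 3]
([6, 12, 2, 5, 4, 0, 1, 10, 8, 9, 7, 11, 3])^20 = [1, 3, 2, 0, 4, 6, 12, 7, 8, 9, 10, 11, 5]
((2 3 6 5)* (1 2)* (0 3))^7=(0 3 6 5 1 2)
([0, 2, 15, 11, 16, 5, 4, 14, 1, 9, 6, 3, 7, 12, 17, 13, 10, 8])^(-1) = (1 8 17 14 7 12 13 15 2)(3 11)(4 6 10 16)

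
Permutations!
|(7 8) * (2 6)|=|(2 6)(7 8)|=2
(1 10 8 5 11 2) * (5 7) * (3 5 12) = [0, 10, 1, 5, 4, 11, 6, 12, 7, 9, 8, 2, 3] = (1 10 8 7 12 3 5 11 2)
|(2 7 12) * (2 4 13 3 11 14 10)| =9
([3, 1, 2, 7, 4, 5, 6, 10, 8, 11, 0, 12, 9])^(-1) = (0 10 7 3)(9 12 11)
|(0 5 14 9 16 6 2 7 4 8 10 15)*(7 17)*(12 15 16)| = 24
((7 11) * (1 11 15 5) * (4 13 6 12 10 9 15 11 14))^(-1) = ((1 14 4 13 6 12 10 9 15 5)(7 11))^(-1) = (1 5 15 9 10 12 6 13 4 14)(7 11)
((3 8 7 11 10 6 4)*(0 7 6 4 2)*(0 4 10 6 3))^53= (0 4 2 6 11 7)(3 8)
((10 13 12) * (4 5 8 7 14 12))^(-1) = ((4 5 8 7 14 12 10 13))^(-1) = (4 13 10 12 14 7 8 5)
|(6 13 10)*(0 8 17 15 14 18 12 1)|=24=|(0 8 17 15 14 18 12 1)(6 13 10)|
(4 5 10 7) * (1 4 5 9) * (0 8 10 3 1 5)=(0 8 10 7)(1 4 9 5 3)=[8, 4, 2, 1, 9, 3, 6, 0, 10, 5, 7]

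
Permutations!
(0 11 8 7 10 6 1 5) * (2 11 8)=[8, 5, 11, 3, 4, 0, 1, 10, 7, 9, 6, 2]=(0 8 7 10 6 1 5)(2 11)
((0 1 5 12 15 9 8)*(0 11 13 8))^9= (0 12)(1 15)(5 9)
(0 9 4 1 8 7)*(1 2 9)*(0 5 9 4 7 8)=[1, 0, 4, 3, 2, 9, 6, 5, 8, 7]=(0 1)(2 4)(5 9 7)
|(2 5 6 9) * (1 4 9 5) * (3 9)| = 10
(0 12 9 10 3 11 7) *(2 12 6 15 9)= (0 6 15 9 10 3 11 7)(2 12)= [6, 1, 12, 11, 4, 5, 15, 0, 8, 10, 3, 7, 2, 13, 14, 9]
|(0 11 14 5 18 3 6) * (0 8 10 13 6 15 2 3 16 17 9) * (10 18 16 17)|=|(0 11 14 5 16 10 13 6 8 18 17 9)(2 3 15)|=12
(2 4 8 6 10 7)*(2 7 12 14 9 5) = [0, 1, 4, 3, 8, 2, 10, 7, 6, 5, 12, 11, 14, 13, 9] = (2 4 8 6 10 12 14 9 5)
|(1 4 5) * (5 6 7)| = |(1 4 6 7 5)| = 5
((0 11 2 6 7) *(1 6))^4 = (0 6 2)(1 11 7)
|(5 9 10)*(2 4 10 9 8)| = 5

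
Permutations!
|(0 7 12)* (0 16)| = 4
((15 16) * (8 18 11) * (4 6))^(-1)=(4 6)(8 11 18)(15 16)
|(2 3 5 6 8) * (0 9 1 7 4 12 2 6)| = 18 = |(0 9 1 7 4 12 2 3 5)(6 8)|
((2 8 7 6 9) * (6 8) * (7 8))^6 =(9)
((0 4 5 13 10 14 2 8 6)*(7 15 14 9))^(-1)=((0 4 5 13 10 9 7 15 14 2 8 6))^(-1)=(0 6 8 2 14 15 7 9 10 13 5 4)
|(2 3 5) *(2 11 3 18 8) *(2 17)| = 12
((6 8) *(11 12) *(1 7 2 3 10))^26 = ((1 7 2 3 10)(6 8)(11 12))^26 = (12)(1 7 2 3 10)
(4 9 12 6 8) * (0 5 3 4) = (0 5 3 4 9 12 6 8) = [5, 1, 2, 4, 9, 3, 8, 7, 0, 12, 10, 11, 6]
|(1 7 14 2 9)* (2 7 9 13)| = 2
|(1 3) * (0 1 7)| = 4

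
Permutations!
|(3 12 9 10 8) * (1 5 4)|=15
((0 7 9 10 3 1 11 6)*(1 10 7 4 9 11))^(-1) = ((0 4 9 7 11 6)(3 10))^(-1) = (0 6 11 7 9 4)(3 10)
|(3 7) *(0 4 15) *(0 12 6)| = |(0 4 15 12 6)(3 7)| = 10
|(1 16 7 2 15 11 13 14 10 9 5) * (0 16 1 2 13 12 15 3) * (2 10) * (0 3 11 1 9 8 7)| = |(0 16)(1 9 5 10 8 7 13 14 2 11 12 15)| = 12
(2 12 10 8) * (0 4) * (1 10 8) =(0 4)(1 10)(2 12 8) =[4, 10, 12, 3, 0, 5, 6, 7, 2, 9, 1, 11, 8]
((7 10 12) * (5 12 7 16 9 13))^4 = (5 13 9 16 12)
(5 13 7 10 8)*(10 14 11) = (5 13 7 14 11 10 8) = [0, 1, 2, 3, 4, 13, 6, 14, 5, 9, 8, 10, 12, 7, 11]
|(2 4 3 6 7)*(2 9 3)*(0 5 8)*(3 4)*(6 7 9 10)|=21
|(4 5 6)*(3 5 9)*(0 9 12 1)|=8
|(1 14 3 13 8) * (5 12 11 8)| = 8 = |(1 14 3 13 5 12 11 8)|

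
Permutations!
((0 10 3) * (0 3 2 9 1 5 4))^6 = (0 4 5 1 9 2 10)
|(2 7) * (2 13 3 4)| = |(2 7 13 3 4)| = 5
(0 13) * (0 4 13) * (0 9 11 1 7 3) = (0 9 11 1 7 3)(4 13) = [9, 7, 2, 0, 13, 5, 6, 3, 8, 11, 10, 1, 12, 4]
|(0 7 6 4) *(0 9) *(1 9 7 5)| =12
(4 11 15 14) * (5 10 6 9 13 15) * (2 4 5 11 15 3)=(2 4 15 14 5 10 6 9 13 3)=[0, 1, 4, 2, 15, 10, 9, 7, 8, 13, 6, 11, 12, 3, 5, 14]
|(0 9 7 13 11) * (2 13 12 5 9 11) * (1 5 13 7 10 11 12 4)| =11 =|(0 12 13 2 7 4 1 5 9 10 11)|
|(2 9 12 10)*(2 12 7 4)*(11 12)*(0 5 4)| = 6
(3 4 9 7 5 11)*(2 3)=[0, 1, 3, 4, 9, 11, 6, 5, 8, 7, 10, 2]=(2 3 4 9 7 5 11)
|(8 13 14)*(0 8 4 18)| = 6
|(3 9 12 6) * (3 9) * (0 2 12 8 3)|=7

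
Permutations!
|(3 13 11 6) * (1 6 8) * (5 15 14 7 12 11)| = |(1 6 3 13 5 15 14 7 12 11 8)| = 11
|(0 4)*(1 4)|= |(0 1 4)|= 3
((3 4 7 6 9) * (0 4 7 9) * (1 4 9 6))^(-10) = ((0 9 3 7 1 4 6))^(-10) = (0 1 9 4 3 6 7)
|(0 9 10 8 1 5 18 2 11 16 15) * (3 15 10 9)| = |(0 3 15)(1 5 18 2 11 16 10 8)| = 24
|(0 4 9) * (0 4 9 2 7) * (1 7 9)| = |(0 1 7)(2 9 4)| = 3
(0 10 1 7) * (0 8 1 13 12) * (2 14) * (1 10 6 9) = (0 6 9 1 7 8 10 13 12)(2 14) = [6, 7, 14, 3, 4, 5, 9, 8, 10, 1, 13, 11, 0, 12, 2]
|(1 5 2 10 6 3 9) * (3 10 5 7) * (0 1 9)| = 4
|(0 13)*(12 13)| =|(0 12 13)| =3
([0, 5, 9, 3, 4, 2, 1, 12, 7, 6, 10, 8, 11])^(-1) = (1 6 9 2 5)(7 8 11 12)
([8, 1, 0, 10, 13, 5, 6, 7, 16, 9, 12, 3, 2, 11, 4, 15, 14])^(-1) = (0 2 12 10 3 11 13 4 14 16 8)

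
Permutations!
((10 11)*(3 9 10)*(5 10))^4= ((3 9 5 10 11))^4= (3 11 10 5 9)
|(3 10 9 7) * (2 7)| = 5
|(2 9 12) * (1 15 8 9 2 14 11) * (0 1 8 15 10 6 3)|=|(15)(0 1 10 6 3)(8 9 12 14 11)|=5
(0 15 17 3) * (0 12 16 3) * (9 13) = [15, 1, 2, 12, 4, 5, 6, 7, 8, 13, 10, 11, 16, 9, 14, 17, 3, 0] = (0 15 17)(3 12 16)(9 13)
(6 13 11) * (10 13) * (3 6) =(3 6 10 13 11) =[0, 1, 2, 6, 4, 5, 10, 7, 8, 9, 13, 3, 12, 11]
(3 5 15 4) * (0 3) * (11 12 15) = [3, 1, 2, 5, 0, 11, 6, 7, 8, 9, 10, 12, 15, 13, 14, 4] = (0 3 5 11 12 15 4)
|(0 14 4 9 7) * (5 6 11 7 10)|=9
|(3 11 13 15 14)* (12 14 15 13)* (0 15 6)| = |(0 15 6)(3 11 12 14)| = 12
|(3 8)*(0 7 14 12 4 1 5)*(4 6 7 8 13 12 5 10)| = 9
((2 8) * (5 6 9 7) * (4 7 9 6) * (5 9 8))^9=((2 5 4 7 9 8))^9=(2 7)(4 8)(5 9)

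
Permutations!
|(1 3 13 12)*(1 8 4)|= 6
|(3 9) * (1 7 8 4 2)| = 10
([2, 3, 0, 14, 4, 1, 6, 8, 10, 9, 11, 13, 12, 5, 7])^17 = (0 2)(1 5 13 11 10 8 7 14 3)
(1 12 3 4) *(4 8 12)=[0, 4, 2, 8, 1, 5, 6, 7, 12, 9, 10, 11, 3]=(1 4)(3 8 12)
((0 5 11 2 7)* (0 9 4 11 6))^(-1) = ((0 5 6)(2 7 9 4 11))^(-1) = (0 6 5)(2 11 4 9 7)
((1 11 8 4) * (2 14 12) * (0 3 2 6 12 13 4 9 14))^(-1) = ((0 3 2)(1 11 8 9 14 13 4)(6 12))^(-1) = (0 2 3)(1 4 13 14 9 8 11)(6 12)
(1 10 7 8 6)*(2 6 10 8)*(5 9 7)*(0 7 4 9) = [7, 8, 6, 3, 9, 0, 1, 2, 10, 4, 5] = (0 7 2 6 1 8 10 5)(4 9)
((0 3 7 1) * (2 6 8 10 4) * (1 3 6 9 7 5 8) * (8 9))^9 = (2 8 10 4)(3 5 9 7)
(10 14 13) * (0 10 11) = (0 10 14 13 11) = [10, 1, 2, 3, 4, 5, 6, 7, 8, 9, 14, 0, 12, 11, 13]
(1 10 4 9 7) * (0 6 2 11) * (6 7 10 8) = [7, 8, 11, 3, 9, 5, 2, 1, 6, 10, 4, 0] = (0 7 1 8 6 2 11)(4 9 10)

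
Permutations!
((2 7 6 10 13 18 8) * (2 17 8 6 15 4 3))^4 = (18)(2 3 4 15 7)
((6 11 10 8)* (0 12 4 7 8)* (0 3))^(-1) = (0 3 10 11 6 8 7 4 12)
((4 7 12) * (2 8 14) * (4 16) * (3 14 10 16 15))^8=((2 8 10 16 4 7 12 15 3 14))^8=(2 3 12 4 10)(7 16 8 14 15)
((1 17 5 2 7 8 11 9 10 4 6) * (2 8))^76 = ((1 17 5 8 11 9 10 4 6)(2 7))^76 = (1 11 6 8 4 5 10 17 9)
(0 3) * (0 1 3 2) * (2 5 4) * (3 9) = (0 5 4 2)(1 9 3) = [5, 9, 0, 1, 2, 4, 6, 7, 8, 3]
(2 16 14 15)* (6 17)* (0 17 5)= (0 17 6 5)(2 16 14 15)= [17, 1, 16, 3, 4, 0, 5, 7, 8, 9, 10, 11, 12, 13, 15, 2, 14, 6]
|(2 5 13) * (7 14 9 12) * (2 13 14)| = |(2 5 14 9 12 7)| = 6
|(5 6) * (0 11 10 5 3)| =|(0 11 10 5 6 3)| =6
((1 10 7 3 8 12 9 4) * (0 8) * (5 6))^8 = (0 3 7 10 1 4 9 12 8)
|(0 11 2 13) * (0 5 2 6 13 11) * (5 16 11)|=|(2 5)(6 13 16 11)|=4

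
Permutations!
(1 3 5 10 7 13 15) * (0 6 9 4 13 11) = (0 6 9 4 13 15 1 3 5 10 7 11) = [6, 3, 2, 5, 13, 10, 9, 11, 8, 4, 7, 0, 12, 15, 14, 1]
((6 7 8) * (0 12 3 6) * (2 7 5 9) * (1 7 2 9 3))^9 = ((0 12 1 7 8)(3 6 5))^9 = (0 8 7 1 12)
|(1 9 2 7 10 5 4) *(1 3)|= |(1 9 2 7 10 5 4 3)|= 8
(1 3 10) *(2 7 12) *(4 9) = [0, 3, 7, 10, 9, 5, 6, 12, 8, 4, 1, 11, 2] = (1 3 10)(2 7 12)(4 9)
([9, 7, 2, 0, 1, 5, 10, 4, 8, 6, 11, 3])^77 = [3, 4, 2, 11, 7, 5, 9, 1, 8, 0, 6, 10]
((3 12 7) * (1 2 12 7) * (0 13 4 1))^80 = (0 4 2)(1 12 13) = ((0 13 4 1 2 12)(3 7))^80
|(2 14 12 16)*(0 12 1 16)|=|(0 12)(1 16 2 14)|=4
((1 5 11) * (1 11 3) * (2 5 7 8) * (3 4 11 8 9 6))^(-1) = ((1 7 9 6 3)(2 5 4 11 8))^(-1) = (1 3 6 9 7)(2 8 11 4 5)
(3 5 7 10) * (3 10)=(10)(3 5 7)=[0, 1, 2, 5, 4, 7, 6, 3, 8, 9, 10]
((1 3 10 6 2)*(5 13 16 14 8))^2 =(1 10 2 3 6)(5 16 8 13 14)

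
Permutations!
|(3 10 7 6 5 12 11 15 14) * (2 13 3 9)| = |(2 13 3 10 7 6 5 12 11 15 14 9)| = 12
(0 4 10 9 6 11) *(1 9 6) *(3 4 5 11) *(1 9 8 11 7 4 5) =(0 1 8 11)(3 5 7 4 10 6) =[1, 8, 2, 5, 10, 7, 3, 4, 11, 9, 6, 0]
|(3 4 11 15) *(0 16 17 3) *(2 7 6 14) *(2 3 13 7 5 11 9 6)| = |(0 16 17 13 7 2 5 11 15)(3 4 9 6 14)| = 45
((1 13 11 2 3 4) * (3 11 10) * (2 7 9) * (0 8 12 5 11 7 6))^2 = (0 12 11)(1 10 4 13 3)(2 9 7)(5 6 8)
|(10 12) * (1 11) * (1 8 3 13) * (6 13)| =6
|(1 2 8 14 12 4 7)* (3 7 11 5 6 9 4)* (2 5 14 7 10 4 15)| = |(1 5 6 9 15 2 8 7)(3 10 4 11 14 12)| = 24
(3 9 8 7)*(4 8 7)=(3 9 7)(4 8)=[0, 1, 2, 9, 8, 5, 6, 3, 4, 7]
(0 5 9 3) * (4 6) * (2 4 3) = [5, 1, 4, 0, 6, 9, 3, 7, 8, 2] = (0 5 9 2 4 6 3)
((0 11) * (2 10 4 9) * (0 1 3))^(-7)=((0 11 1 3)(2 10 4 9))^(-7)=(0 11 1 3)(2 10 4 9)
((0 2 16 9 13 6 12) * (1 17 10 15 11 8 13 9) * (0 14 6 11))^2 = ((0 2 16 1 17 10 15)(6 12 14)(8 13 11))^2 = (0 16 17 15 2 1 10)(6 14 12)(8 11 13)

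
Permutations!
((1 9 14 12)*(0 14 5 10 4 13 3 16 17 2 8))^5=((0 14 12 1 9 5 10 4 13 3 16 17 2 8))^5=(0 5 16 14 10 17 12 4 2 1 13 8 9 3)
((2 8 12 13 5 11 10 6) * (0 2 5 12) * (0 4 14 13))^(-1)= ((0 2 8 4 14 13 12)(5 11 10 6))^(-1)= (0 12 13 14 4 8 2)(5 6 10 11)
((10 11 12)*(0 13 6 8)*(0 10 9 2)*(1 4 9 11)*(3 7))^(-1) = (0 2 9 4 1 10 8 6 13)(3 7)(11 12)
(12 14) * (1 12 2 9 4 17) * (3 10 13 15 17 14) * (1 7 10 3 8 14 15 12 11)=(1 11)(2 9 4 15 17 7 10 13 12 8 14)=[0, 11, 9, 3, 15, 5, 6, 10, 14, 4, 13, 1, 8, 12, 2, 17, 16, 7]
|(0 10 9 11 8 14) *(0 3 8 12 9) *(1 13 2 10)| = |(0 1 13 2 10)(3 8 14)(9 11 12)| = 15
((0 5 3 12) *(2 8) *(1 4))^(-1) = ((0 5 3 12)(1 4)(2 8))^(-1) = (0 12 3 5)(1 4)(2 8)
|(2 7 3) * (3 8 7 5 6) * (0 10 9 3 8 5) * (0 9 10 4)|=12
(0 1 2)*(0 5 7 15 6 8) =(0 1 2 5 7 15 6 8) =[1, 2, 5, 3, 4, 7, 8, 15, 0, 9, 10, 11, 12, 13, 14, 6]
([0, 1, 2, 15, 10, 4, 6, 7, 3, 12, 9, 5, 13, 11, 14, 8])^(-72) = (15)(4 11 12 10 5 13 9)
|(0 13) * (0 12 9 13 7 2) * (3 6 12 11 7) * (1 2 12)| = 5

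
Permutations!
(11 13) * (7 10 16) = (7 10 16)(11 13) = [0, 1, 2, 3, 4, 5, 6, 10, 8, 9, 16, 13, 12, 11, 14, 15, 7]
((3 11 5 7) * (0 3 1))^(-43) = (0 1 7 5 11 3)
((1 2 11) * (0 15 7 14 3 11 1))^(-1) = ((0 15 7 14 3 11)(1 2))^(-1) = (0 11 3 14 7 15)(1 2)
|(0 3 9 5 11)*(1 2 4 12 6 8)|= |(0 3 9 5 11)(1 2 4 12 6 8)|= 30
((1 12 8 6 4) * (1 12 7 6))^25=((1 7 6 4 12 8))^25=(1 7 6 4 12 8)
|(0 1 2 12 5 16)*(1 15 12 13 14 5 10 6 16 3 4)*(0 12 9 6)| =7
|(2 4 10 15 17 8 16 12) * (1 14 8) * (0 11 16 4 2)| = 28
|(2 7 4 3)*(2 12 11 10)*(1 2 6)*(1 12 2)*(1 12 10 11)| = |(1 12)(2 7 4 3)(6 10)| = 4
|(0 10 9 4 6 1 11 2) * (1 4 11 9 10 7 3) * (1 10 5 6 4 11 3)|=10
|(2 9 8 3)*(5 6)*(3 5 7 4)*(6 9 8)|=|(2 8 5 9 6 7 4 3)|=8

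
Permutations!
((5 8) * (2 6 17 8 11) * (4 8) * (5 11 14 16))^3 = ((2 6 17 4 8 11)(5 14 16))^3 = (2 4)(6 8)(11 17)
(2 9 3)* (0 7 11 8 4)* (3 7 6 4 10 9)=(0 6 4)(2 3)(7 11 8 10 9)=[6, 1, 3, 2, 0, 5, 4, 11, 10, 7, 9, 8]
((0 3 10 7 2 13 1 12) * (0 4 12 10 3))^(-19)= (1 10 7 2 13)(4 12)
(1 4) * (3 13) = [0, 4, 2, 13, 1, 5, 6, 7, 8, 9, 10, 11, 12, 3] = (1 4)(3 13)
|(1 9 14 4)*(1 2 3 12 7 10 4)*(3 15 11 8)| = 9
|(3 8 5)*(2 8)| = 4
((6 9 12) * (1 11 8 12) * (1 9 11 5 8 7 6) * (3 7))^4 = ((1 5 8 12)(3 7 6 11))^4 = (12)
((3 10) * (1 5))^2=(10)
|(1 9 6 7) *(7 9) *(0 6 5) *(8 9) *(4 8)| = 6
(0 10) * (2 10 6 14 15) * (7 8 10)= (0 6 14 15 2 7 8 10)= [6, 1, 7, 3, 4, 5, 14, 8, 10, 9, 0, 11, 12, 13, 15, 2]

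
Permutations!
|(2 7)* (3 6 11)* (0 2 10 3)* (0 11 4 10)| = 12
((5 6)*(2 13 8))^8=((2 13 8)(5 6))^8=(2 8 13)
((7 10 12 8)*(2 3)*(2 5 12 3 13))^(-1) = (2 13)(3 10 7 8 12 5)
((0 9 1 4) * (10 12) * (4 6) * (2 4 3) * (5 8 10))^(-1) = ((0 9 1 6 3 2 4)(5 8 10 12))^(-1) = (0 4 2 3 6 1 9)(5 12 10 8)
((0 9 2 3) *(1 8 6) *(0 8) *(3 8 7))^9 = (0 8)(1 2)(3 7)(6 9)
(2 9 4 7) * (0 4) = (0 4 7 2 9) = [4, 1, 9, 3, 7, 5, 6, 2, 8, 0]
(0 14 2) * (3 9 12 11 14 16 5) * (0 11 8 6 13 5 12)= (0 16 12 8 6 13 5 3 9)(2 11 14)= [16, 1, 11, 9, 4, 3, 13, 7, 6, 0, 10, 14, 8, 5, 2, 15, 12]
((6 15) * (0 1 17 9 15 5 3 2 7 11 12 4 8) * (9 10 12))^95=((0 1 17 10 12 4 8)(2 7 11 9 15 6 5 3))^95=(0 12 1 4 17 8 10)(2 3 5 6 15 9 11 7)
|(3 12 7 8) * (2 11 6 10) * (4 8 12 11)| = |(2 4 8 3 11 6 10)(7 12)| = 14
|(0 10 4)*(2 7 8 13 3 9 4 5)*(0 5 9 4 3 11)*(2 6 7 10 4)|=|(0 4 5 6 7 8 13 11)(2 10 9 3)|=8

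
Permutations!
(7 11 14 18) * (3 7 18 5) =(18)(3 7 11 14 5) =[0, 1, 2, 7, 4, 3, 6, 11, 8, 9, 10, 14, 12, 13, 5, 15, 16, 17, 18]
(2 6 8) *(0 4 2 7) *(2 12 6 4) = (0 2 4 12 6 8 7) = [2, 1, 4, 3, 12, 5, 8, 0, 7, 9, 10, 11, 6]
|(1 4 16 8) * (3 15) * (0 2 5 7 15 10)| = 28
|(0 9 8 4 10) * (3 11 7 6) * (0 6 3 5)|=21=|(0 9 8 4 10 6 5)(3 11 7)|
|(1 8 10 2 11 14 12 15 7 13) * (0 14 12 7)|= |(0 14 7 13 1 8 10 2 11 12 15)|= 11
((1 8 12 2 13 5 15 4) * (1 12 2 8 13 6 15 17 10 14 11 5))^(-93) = ((1 13)(2 6 15 4 12 8)(5 17 10 14 11))^(-93) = (1 13)(2 4)(5 10 11 17 14)(6 12)(8 15)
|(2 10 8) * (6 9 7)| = 3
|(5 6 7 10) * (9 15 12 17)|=4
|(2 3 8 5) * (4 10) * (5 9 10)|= 7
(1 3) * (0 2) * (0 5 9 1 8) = [2, 3, 5, 8, 4, 9, 6, 7, 0, 1] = (0 2 5 9 1 3 8)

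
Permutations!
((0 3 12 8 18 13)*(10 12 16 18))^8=((0 3 16 18 13)(8 10 12))^8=(0 18 3 13 16)(8 12 10)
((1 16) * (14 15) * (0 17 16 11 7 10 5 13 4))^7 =(0 5 11 17 13 7 16 4 10 1)(14 15) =((0 17 16 1 11 7 10 5 13 4)(14 15))^7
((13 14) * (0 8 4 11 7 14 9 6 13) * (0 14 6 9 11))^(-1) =(14)(0 4 8)(6 7 11 13)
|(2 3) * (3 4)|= 3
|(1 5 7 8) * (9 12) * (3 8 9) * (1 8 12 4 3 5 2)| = 6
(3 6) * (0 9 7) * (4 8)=(0 9 7)(3 6)(4 8)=[9, 1, 2, 6, 8, 5, 3, 0, 4, 7]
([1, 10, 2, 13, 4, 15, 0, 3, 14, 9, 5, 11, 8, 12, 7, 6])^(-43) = [6, 0, 2, 7, 4, 10, 15, 14, 12, 9, 1, 11, 13, 3, 8, 5]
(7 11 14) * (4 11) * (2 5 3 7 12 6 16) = (2 5 3 7 4 11 14 12 6 16) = [0, 1, 5, 7, 11, 3, 16, 4, 8, 9, 10, 14, 6, 13, 12, 15, 2]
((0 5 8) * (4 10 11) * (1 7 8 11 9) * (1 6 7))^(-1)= (0 8 7 6 9 10 4 11 5)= ((0 5 11 4 10 9 6 7 8))^(-1)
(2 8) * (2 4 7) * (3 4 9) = [0, 1, 8, 4, 7, 5, 6, 2, 9, 3] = (2 8 9 3 4 7)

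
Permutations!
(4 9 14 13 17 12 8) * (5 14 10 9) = (4 5 14 13 17 12 8)(9 10) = [0, 1, 2, 3, 5, 14, 6, 7, 4, 10, 9, 11, 8, 17, 13, 15, 16, 12]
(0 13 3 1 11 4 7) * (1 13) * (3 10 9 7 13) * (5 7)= (0 1 11 4 13 10 9 5 7)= [1, 11, 2, 3, 13, 7, 6, 0, 8, 5, 9, 4, 12, 10]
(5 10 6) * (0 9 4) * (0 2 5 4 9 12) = [12, 1, 5, 3, 2, 10, 4, 7, 8, 9, 6, 11, 0] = (0 12)(2 5 10 6 4)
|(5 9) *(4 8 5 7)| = 5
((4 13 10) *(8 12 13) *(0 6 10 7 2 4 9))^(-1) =(0 9 10 6)(2 7 13 12 8 4)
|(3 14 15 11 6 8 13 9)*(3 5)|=9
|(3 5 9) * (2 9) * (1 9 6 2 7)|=10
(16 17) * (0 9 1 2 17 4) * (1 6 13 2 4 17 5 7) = [9, 4, 5, 3, 0, 7, 13, 1, 8, 6, 10, 11, 12, 2, 14, 15, 17, 16] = (0 9 6 13 2 5 7 1 4)(16 17)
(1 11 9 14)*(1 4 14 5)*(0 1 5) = (0 1 11 9)(4 14) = [1, 11, 2, 3, 14, 5, 6, 7, 8, 0, 10, 9, 12, 13, 4]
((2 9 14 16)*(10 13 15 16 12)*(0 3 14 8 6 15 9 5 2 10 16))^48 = (0 16 8 3 10 6 14 13 15 12 9)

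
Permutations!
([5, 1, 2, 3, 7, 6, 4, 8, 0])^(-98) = [7, 1, 2, 3, 5, 8, 0, 6, 4]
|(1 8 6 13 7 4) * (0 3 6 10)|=|(0 3 6 13 7 4 1 8 10)|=9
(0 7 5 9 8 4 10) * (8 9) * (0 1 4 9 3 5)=(0 7)(1 4 10)(3 5 8 9)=[7, 4, 2, 5, 10, 8, 6, 0, 9, 3, 1]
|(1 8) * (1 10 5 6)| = 5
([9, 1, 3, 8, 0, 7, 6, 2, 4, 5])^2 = [5, 1, 8, 4, 9, 2, 6, 3, 0, 7]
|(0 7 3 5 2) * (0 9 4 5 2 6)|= 8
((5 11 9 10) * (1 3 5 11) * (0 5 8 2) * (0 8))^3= (11)(0 3 1 5)(2 8)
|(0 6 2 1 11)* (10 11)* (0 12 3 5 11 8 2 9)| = 12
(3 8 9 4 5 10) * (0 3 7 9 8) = (0 3)(4 5 10 7 9) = [3, 1, 2, 0, 5, 10, 6, 9, 8, 4, 7]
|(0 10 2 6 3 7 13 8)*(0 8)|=7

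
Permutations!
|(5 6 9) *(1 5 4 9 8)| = 4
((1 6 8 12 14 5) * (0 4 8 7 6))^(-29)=(0 1 5 14 12 8 4)(6 7)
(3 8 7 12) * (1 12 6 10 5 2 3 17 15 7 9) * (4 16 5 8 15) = (1 12 17 4 16 5 2 3 15 7 6 10 8 9) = [0, 12, 3, 15, 16, 2, 10, 6, 9, 1, 8, 11, 17, 13, 14, 7, 5, 4]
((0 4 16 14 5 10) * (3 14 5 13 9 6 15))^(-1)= (0 10 5 16 4)(3 15 6 9 13 14)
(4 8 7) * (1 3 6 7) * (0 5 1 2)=(0 5 1 3 6 7 4 8 2)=[5, 3, 0, 6, 8, 1, 7, 4, 2]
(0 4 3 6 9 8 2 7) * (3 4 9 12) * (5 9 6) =[6, 1, 7, 5, 4, 9, 12, 0, 2, 8, 10, 11, 3] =(0 6 12 3 5 9 8 2 7)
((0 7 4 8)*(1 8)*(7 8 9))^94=(1 7)(4 9)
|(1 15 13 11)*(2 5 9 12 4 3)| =12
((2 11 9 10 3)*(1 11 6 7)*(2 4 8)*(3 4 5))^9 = ((1 11 9 10 4 8 2 6 7)(3 5))^9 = (11)(3 5)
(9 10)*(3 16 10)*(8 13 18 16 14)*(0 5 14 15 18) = (0 5 14 8 13)(3 15 18 16 10 9) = [5, 1, 2, 15, 4, 14, 6, 7, 13, 3, 9, 11, 12, 0, 8, 18, 10, 17, 16]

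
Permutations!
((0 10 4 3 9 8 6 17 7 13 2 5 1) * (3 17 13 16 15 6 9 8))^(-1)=((0 10 4 17 7 16 15 6 13 2 5 1)(3 8 9))^(-1)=(0 1 5 2 13 6 15 16 7 17 4 10)(3 9 8)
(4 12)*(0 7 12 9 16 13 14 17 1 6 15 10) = (0 7 12 4 9 16 13 14 17 1 6 15 10) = [7, 6, 2, 3, 9, 5, 15, 12, 8, 16, 0, 11, 4, 14, 17, 10, 13, 1]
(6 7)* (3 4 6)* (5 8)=(3 4 6 7)(5 8)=[0, 1, 2, 4, 6, 8, 7, 3, 5]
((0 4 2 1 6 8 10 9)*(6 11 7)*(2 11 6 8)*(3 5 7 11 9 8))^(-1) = ((11)(0 4 9)(1 6 2)(3 5 7)(8 10))^(-1) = (11)(0 9 4)(1 2 6)(3 7 5)(8 10)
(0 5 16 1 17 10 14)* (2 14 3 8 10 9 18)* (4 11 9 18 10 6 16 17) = (0 5 17 18 2 14)(1 4 11 9 10 3 8 6 16) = [5, 4, 14, 8, 11, 17, 16, 7, 6, 10, 3, 9, 12, 13, 0, 15, 1, 18, 2]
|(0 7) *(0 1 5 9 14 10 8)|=8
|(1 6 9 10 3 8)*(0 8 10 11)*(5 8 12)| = 8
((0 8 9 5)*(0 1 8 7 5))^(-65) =(0 7 5 1 8 9)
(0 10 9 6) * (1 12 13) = (0 10 9 6)(1 12 13) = [10, 12, 2, 3, 4, 5, 0, 7, 8, 6, 9, 11, 13, 1]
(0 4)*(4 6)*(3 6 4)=[4, 1, 2, 6, 0, 5, 3]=(0 4)(3 6)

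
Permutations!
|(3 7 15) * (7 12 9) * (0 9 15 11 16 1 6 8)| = 24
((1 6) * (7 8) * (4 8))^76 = ((1 6)(4 8 7))^76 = (4 8 7)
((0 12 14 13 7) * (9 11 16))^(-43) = (0 14 7 12 13)(9 16 11) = ((0 12 14 13 7)(9 11 16))^(-43)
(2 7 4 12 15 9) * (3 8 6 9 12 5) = (2 7 4 5 3 8 6 9)(12 15) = [0, 1, 7, 8, 5, 3, 9, 4, 6, 2, 10, 11, 15, 13, 14, 12]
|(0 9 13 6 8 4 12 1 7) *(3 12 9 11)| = |(0 11 3 12 1 7)(4 9 13 6 8)| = 30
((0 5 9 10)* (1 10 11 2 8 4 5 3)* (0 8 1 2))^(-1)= ((0 3 2 1 10 8 4 5 9 11))^(-1)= (0 11 9 5 4 8 10 1 2 3)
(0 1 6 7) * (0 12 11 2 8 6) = (0 1)(2 8 6 7 12 11) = [1, 0, 8, 3, 4, 5, 7, 12, 6, 9, 10, 2, 11]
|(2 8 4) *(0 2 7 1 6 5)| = 8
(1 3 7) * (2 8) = (1 3 7)(2 8) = [0, 3, 8, 7, 4, 5, 6, 1, 2]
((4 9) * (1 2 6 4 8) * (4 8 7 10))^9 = (1 2 6 8)(4 9 7 10)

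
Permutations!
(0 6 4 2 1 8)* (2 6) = (0 2 1 8)(4 6) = [2, 8, 1, 3, 6, 5, 4, 7, 0]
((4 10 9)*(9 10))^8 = (10)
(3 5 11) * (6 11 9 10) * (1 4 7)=(1 4 7)(3 5 9 10 6 11)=[0, 4, 2, 5, 7, 9, 11, 1, 8, 10, 6, 3]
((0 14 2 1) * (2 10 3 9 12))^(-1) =((0 14 10 3 9 12 2 1))^(-1) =(0 1 2 12 9 3 10 14)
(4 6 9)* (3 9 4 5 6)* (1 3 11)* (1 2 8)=(1 3 9 5 6 4 11 2 8)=[0, 3, 8, 9, 11, 6, 4, 7, 1, 5, 10, 2]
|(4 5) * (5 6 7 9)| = 5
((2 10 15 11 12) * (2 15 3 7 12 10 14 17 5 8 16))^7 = ((2 14 17 5 8 16)(3 7 12 15 11 10))^7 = (2 14 17 5 8 16)(3 7 12 15 11 10)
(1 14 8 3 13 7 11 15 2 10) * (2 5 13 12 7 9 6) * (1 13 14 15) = (1 15 5 14 8 3 12 7 11)(2 10 13 9 6) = [0, 15, 10, 12, 4, 14, 2, 11, 3, 6, 13, 1, 7, 9, 8, 5]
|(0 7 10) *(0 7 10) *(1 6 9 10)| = |(0 1 6 9 10 7)| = 6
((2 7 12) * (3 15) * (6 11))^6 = ((2 7 12)(3 15)(6 11))^6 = (15)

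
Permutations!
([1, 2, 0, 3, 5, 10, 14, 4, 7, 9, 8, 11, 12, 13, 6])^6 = [0, 1, 2, 3, 5, 10, 6, 4, 7, 9, 8, 11, 12, 13, 14]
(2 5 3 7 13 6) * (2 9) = (2 5 3 7 13 6 9) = [0, 1, 5, 7, 4, 3, 9, 13, 8, 2, 10, 11, 12, 6]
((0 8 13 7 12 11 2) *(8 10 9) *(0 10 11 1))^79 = (0 1 12 7 13 8 9 10 2 11)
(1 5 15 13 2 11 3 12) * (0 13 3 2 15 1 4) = (0 13 15 3 12 4)(1 5)(2 11) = [13, 5, 11, 12, 0, 1, 6, 7, 8, 9, 10, 2, 4, 15, 14, 3]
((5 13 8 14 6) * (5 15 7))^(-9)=(5 15 14 13 7 6 8)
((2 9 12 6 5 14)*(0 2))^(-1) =((0 2 9 12 6 5 14))^(-1) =(0 14 5 6 12 9 2)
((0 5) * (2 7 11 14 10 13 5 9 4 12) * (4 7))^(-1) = (0 5 13 10 14 11 7 9)(2 12 4)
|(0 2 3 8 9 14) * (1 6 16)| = |(0 2 3 8 9 14)(1 6 16)| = 6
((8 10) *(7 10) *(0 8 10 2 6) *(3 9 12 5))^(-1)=((0 8 7 2 6)(3 9 12 5))^(-1)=(0 6 2 7 8)(3 5 12 9)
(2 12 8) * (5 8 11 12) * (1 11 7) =(1 11 12 7)(2 5 8) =[0, 11, 5, 3, 4, 8, 6, 1, 2, 9, 10, 12, 7]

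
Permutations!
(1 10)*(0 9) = (0 9)(1 10) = [9, 10, 2, 3, 4, 5, 6, 7, 8, 0, 1]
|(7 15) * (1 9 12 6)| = |(1 9 12 6)(7 15)| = 4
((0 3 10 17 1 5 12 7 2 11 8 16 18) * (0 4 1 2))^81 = ((0 3 10 17 2 11 8 16 18 4 1 5 12 7))^81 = (0 5 18 11 10 7 1 16 2 3 12 4 8 17)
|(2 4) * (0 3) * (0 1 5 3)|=6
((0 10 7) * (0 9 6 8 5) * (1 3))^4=((0 10 7 9 6 8 5)(1 3))^4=(0 6 10 8 7 5 9)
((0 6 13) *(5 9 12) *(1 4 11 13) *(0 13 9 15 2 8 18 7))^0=((0 6 1 4 11 9 12 5 15 2 8 18 7))^0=(18)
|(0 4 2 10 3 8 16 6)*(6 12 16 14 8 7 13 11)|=18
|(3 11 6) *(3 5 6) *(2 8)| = 2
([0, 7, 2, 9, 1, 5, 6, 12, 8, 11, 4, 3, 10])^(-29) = (1 7 12 10 4)(3 9 11)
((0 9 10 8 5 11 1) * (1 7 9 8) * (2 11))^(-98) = ((0 8 5 2 11 7 9 10 1))^(-98) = (0 8 5 2 11 7 9 10 1)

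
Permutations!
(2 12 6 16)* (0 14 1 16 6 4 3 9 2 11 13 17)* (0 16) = (0 14 1)(2 12 4 3 9)(11 13 17 16) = [14, 0, 12, 9, 3, 5, 6, 7, 8, 2, 10, 13, 4, 17, 1, 15, 11, 16]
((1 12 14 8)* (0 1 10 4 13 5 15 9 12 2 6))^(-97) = (0 6 2 1)(4 5 9 14 10 13 15 12 8)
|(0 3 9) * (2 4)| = 6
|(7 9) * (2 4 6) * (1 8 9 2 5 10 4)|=|(1 8 9 7 2)(4 6 5 10)|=20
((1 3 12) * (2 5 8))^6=((1 3 12)(2 5 8))^6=(12)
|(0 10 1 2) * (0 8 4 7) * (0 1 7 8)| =10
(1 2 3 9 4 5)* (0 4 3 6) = (0 4 5 1 2 6)(3 9) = [4, 2, 6, 9, 5, 1, 0, 7, 8, 3]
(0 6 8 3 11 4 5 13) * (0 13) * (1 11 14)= (0 6 8 3 14 1 11 4 5)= [6, 11, 2, 14, 5, 0, 8, 7, 3, 9, 10, 4, 12, 13, 1]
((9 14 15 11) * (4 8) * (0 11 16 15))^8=((0 11 9 14)(4 8)(15 16))^8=(16)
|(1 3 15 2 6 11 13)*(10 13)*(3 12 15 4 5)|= 24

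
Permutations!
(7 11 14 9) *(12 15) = (7 11 14 9)(12 15) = [0, 1, 2, 3, 4, 5, 6, 11, 8, 7, 10, 14, 15, 13, 9, 12]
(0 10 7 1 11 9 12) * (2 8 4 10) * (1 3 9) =(0 2 8 4 10 7 3 9 12)(1 11) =[2, 11, 8, 9, 10, 5, 6, 3, 4, 12, 7, 1, 0]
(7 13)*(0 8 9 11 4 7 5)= (0 8 9 11 4 7 13 5)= [8, 1, 2, 3, 7, 0, 6, 13, 9, 11, 10, 4, 12, 5]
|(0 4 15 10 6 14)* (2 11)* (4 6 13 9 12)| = 6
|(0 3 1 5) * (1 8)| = 5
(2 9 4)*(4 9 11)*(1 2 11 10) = (1 2 10)(4 11) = [0, 2, 10, 3, 11, 5, 6, 7, 8, 9, 1, 4]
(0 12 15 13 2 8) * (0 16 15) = (0 12)(2 8 16 15 13) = [12, 1, 8, 3, 4, 5, 6, 7, 16, 9, 10, 11, 0, 2, 14, 13, 15]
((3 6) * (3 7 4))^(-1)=(3 4 7 6)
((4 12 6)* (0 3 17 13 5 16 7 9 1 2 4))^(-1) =((0 3 17 13 5 16 7 9 1 2 4 12 6))^(-1) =(0 6 12 4 2 1 9 7 16 5 13 17 3)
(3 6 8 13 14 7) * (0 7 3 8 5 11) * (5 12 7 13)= (0 13 14 3 6 12 7 8 5 11)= [13, 1, 2, 6, 4, 11, 12, 8, 5, 9, 10, 0, 7, 14, 3]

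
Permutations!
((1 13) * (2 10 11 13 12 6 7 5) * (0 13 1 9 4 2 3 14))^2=((0 13 9 4 2 10 11 1 12 6 7 5 3 14))^2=(0 9 2 11 12 7 3)(1 6 5 14 13 4 10)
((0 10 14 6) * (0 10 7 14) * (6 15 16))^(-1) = ((0 7 14 15 16 6 10))^(-1) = (0 10 6 16 15 14 7)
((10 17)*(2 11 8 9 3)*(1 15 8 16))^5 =((1 15 8 9 3 2 11 16)(10 17))^5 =(1 2 8 16 3 15 11 9)(10 17)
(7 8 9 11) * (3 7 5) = (3 7 8 9 11 5) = [0, 1, 2, 7, 4, 3, 6, 8, 9, 11, 10, 5]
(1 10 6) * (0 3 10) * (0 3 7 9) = (0 7 9)(1 3 10 6) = [7, 3, 2, 10, 4, 5, 1, 9, 8, 0, 6]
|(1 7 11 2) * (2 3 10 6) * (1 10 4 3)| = 6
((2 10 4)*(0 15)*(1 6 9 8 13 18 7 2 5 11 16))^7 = (0 15)(1 2 6 10 9 4 8 5 13 11 18 16 7) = ((0 15)(1 6 9 8 13 18 7 2 10 4 5 11 16))^7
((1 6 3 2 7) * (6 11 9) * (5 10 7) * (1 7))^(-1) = (1 10 5 2 3 6 9 11)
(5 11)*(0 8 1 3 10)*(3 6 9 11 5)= [8, 6, 2, 10, 4, 5, 9, 7, 1, 11, 0, 3]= (0 8 1 6 9 11 3 10)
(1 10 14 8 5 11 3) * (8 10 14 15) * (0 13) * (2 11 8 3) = (0 13)(1 14 10 15 3)(2 11)(5 8) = [13, 14, 11, 1, 4, 8, 6, 7, 5, 9, 15, 2, 12, 0, 10, 3]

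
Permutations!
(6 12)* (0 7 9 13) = (0 7 9 13)(6 12) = [7, 1, 2, 3, 4, 5, 12, 9, 8, 13, 10, 11, 6, 0]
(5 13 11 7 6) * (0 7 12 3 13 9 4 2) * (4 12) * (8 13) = [7, 1, 0, 8, 2, 9, 5, 6, 13, 12, 10, 4, 3, 11] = (0 7 6 5 9 12 3 8 13 11 4 2)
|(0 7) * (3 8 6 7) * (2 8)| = |(0 3 2 8 6 7)| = 6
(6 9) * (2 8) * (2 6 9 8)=(9)(6 8)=[0, 1, 2, 3, 4, 5, 8, 7, 6, 9]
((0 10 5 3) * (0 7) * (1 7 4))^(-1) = ((0 10 5 3 4 1 7))^(-1) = (0 7 1 4 3 5 10)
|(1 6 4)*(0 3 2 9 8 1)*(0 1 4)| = |(0 3 2 9 8 4 1 6)| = 8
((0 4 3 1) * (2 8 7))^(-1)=((0 4 3 1)(2 8 7))^(-1)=(0 1 3 4)(2 7 8)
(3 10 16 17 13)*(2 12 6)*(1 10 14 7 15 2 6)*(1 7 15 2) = (1 10 16 17 13 3 14 15)(2 12 7) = [0, 10, 12, 14, 4, 5, 6, 2, 8, 9, 16, 11, 7, 3, 15, 1, 17, 13]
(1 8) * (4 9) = (1 8)(4 9) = [0, 8, 2, 3, 9, 5, 6, 7, 1, 4]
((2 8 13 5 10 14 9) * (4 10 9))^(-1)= ((2 8 13 5 9)(4 10 14))^(-1)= (2 9 5 13 8)(4 14 10)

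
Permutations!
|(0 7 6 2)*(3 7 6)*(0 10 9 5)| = 6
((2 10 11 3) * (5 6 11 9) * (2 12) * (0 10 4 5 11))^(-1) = (0 6 5 4 2 12 3 11 9 10)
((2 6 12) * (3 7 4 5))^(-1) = ((2 6 12)(3 7 4 5))^(-1) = (2 12 6)(3 5 4 7)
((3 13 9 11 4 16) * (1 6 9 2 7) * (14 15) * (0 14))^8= ((0 14 15)(1 6 9 11 4 16 3 13 2 7))^8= (0 15 14)(1 2 3 4 9)(6 7 13 16 11)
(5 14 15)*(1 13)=[0, 13, 2, 3, 4, 14, 6, 7, 8, 9, 10, 11, 12, 1, 15, 5]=(1 13)(5 14 15)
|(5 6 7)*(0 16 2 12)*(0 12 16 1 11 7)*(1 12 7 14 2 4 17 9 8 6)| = 14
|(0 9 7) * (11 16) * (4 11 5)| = |(0 9 7)(4 11 16 5)| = 12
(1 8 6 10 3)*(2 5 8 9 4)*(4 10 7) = (1 9 10 3)(2 5 8 6 7 4) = [0, 9, 5, 1, 2, 8, 7, 4, 6, 10, 3]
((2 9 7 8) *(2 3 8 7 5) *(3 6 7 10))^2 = (2 5 9)(3 6 10 8 7)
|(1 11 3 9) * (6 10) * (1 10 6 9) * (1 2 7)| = |(1 11 3 2 7)(9 10)| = 10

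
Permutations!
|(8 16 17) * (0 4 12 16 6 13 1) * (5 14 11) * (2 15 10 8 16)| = |(0 4 12 2 15 10 8 6 13 1)(5 14 11)(16 17)| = 30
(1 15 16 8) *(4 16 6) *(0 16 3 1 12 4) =(0 16 8 12 4 3 1 15 6) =[16, 15, 2, 1, 3, 5, 0, 7, 12, 9, 10, 11, 4, 13, 14, 6, 8]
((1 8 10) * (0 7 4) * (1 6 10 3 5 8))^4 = (10)(0 7 4)(3 5 8)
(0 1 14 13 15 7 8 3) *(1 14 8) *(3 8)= (0 14 13 15 7 1 3)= [14, 3, 2, 0, 4, 5, 6, 1, 8, 9, 10, 11, 12, 15, 13, 7]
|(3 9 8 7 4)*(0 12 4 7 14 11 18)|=|(0 12 4 3 9 8 14 11 18)|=9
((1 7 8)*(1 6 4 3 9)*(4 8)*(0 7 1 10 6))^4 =(0 9)(3 8)(4 6)(7 10)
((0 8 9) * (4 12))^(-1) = (0 9 8)(4 12)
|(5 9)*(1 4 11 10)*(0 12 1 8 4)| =|(0 12 1)(4 11 10 8)(5 9)| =12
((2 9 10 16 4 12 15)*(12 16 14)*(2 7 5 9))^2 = ((4 16)(5 9 10 14 12 15 7))^2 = (16)(5 10 12 7 9 14 15)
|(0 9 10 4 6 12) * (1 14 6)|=|(0 9 10 4 1 14 6 12)|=8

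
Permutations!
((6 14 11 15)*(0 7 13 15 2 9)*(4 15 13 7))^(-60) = ((0 4 15 6 14 11 2 9))^(-60) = (0 14)(2 15)(4 11)(6 9)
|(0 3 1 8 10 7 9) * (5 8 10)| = 6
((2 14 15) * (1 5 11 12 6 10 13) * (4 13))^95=(1 13 4 10 6 12 11 5)(2 15 14)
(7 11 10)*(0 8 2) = (0 8 2)(7 11 10) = [8, 1, 0, 3, 4, 5, 6, 11, 2, 9, 7, 10]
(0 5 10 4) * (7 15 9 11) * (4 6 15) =[5, 1, 2, 3, 0, 10, 15, 4, 8, 11, 6, 7, 12, 13, 14, 9] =(0 5 10 6 15 9 11 7 4)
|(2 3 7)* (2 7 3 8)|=2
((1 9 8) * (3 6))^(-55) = ((1 9 8)(3 6))^(-55) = (1 8 9)(3 6)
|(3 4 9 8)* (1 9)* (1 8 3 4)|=6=|(1 9 3)(4 8)|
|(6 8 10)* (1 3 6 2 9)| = |(1 3 6 8 10 2 9)| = 7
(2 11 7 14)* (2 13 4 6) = (2 11 7 14 13 4 6) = [0, 1, 11, 3, 6, 5, 2, 14, 8, 9, 10, 7, 12, 4, 13]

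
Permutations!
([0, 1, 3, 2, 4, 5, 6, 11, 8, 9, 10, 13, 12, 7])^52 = [0, 1, 2, 3, 4, 5, 6, 11, 8, 9, 10, 13, 12, 7]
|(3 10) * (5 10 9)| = 4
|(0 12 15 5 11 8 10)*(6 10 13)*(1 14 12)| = 11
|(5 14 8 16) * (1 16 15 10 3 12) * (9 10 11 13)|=|(1 16 5 14 8 15 11 13 9 10 3 12)|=12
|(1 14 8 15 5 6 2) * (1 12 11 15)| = |(1 14 8)(2 12 11 15 5 6)| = 6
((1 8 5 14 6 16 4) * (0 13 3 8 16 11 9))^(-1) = ((0 13 3 8 5 14 6 11 9)(1 16 4))^(-1) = (0 9 11 6 14 5 8 3 13)(1 4 16)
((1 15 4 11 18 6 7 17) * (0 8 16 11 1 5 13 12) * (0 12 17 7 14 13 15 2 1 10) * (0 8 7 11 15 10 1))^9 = (0 10 11 16 6 4 13 2 5 7 8 18 15 14 1 17)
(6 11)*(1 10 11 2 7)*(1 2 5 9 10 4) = (1 4)(2 7)(5 9 10 11 6) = [0, 4, 7, 3, 1, 9, 5, 2, 8, 10, 11, 6]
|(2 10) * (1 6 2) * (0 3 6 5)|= 7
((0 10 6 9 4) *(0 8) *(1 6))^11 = (0 9 10 4 1 8 6)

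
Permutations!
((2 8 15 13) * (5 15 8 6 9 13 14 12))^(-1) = ((2 6 9 13)(5 15 14 12))^(-1) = (2 13 9 6)(5 12 14 15)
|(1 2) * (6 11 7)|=|(1 2)(6 11 7)|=6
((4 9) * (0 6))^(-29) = (0 6)(4 9) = ((0 6)(4 9))^(-29)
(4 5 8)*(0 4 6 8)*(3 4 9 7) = (0 9 7 3 4 5)(6 8) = [9, 1, 2, 4, 5, 0, 8, 3, 6, 7]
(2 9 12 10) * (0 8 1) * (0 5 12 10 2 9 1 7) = [8, 5, 1, 3, 4, 12, 6, 0, 7, 10, 9, 11, 2] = (0 8 7)(1 5 12 2)(9 10)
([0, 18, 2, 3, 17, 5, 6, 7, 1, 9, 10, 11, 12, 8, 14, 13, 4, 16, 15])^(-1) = (1 8 13 15 18)(4 16 17)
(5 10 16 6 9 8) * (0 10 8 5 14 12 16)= [10, 1, 2, 3, 4, 8, 9, 7, 14, 5, 0, 11, 16, 13, 12, 15, 6]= (0 10)(5 8 14 12 16 6 9)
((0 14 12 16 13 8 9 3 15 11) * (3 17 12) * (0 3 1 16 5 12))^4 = (0 13)(1 9)(3 15 11)(8 14)(16 17)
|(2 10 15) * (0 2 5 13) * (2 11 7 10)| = |(0 11 7 10 15 5 13)| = 7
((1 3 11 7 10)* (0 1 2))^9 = (0 3 7 2 1 11 10)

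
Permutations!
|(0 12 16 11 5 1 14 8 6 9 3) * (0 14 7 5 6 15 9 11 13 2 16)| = 30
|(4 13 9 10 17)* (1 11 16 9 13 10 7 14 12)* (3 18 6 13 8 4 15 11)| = 16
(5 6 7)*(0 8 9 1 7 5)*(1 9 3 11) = [8, 7, 2, 11, 4, 6, 5, 0, 3, 9, 10, 1] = (0 8 3 11 1 7)(5 6)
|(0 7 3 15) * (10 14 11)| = 12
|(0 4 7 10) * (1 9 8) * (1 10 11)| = 8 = |(0 4 7 11 1 9 8 10)|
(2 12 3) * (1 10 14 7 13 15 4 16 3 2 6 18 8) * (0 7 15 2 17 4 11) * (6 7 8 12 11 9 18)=(0 8 1 10 14 15 9 18 12 17 4 16 3 7 13 2 11)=[8, 10, 11, 7, 16, 5, 6, 13, 1, 18, 14, 0, 17, 2, 15, 9, 3, 4, 12]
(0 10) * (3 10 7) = [7, 1, 2, 10, 4, 5, 6, 3, 8, 9, 0] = (0 7 3 10)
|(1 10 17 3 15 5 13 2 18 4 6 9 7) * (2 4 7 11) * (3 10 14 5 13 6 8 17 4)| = 36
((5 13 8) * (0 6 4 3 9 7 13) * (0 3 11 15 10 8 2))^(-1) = (0 2 13 7 9 3 5 8 10 15 11 4 6)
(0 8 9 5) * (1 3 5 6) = (0 8 9 6 1 3 5) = [8, 3, 2, 5, 4, 0, 1, 7, 9, 6]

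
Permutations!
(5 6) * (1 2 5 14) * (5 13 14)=[0, 2, 13, 3, 4, 6, 5, 7, 8, 9, 10, 11, 12, 14, 1]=(1 2 13 14)(5 6)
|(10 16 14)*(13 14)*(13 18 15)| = 6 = |(10 16 18 15 13 14)|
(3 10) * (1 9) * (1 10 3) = [0, 9, 2, 3, 4, 5, 6, 7, 8, 10, 1] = (1 9 10)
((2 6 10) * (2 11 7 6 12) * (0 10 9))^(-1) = (0 9 6 7 11 10)(2 12)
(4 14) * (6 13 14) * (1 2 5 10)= (1 2 5 10)(4 6 13 14)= [0, 2, 5, 3, 6, 10, 13, 7, 8, 9, 1, 11, 12, 14, 4]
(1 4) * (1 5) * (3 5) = [0, 4, 2, 5, 3, 1] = (1 4 3 5)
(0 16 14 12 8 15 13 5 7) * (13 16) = (0 13 5 7)(8 15 16 14 12) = [13, 1, 2, 3, 4, 7, 6, 0, 15, 9, 10, 11, 8, 5, 12, 16, 14]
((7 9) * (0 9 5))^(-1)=(0 5 7 9)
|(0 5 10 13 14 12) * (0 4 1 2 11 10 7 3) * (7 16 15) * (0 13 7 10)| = 14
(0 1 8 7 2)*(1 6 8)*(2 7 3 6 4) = (0 4 2)(3 6 8) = [4, 1, 0, 6, 2, 5, 8, 7, 3]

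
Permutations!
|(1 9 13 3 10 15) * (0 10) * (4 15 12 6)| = |(0 10 12 6 4 15 1 9 13 3)| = 10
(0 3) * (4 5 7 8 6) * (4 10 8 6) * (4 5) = (0 3)(5 7 6 10 8) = [3, 1, 2, 0, 4, 7, 10, 6, 5, 9, 8]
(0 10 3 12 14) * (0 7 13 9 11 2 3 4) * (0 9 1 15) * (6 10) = (0 6 10 4 9 11 2 3 12 14 7 13 1 15) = [6, 15, 3, 12, 9, 5, 10, 13, 8, 11, 4, 2, 14, 1, 7, 0]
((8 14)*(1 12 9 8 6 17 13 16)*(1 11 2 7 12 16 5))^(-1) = ((1 16 11 2 7 12 9 8 14 6 17 13 5))^(-1) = (1 5 13 17 6 14 8 9 12 7 2 11 16)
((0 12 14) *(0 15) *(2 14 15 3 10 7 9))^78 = (15)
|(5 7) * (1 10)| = |(1 10)(5 7)| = 2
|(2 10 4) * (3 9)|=|(2 10 4)(3 9)|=6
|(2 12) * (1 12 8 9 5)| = |(1 12 2 8 9 5)| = 6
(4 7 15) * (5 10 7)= (4 5 10 7 15)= [0, 1, 2, 3, 5, 10, 6, 15, 8, 9, 7, 11, 12, 13, 14, 4]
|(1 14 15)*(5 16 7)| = 3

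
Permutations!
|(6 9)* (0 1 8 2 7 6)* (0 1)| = |(1 8 2 7 6 9)| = 6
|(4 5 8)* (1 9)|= 6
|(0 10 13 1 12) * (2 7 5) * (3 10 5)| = |(0 5 2 7 3 10 13 1 12)| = 9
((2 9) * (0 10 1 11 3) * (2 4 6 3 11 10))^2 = (11)(0 9 6)(2 4 3)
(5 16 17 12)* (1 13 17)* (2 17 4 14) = (1 13 4 14 2 17 12 5 16) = [0, 13, 17, 3, 14, 16, 6, 7, 8, 9, 10, 11, 5, 4, 2, 15, 1, 12]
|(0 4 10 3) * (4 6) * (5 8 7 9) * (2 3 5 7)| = 8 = |(0 6 4 10 5 8 2 3)(7 9)|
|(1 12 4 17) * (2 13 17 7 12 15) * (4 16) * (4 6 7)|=|(1 15 2 13 17)(6 7 12 16)|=20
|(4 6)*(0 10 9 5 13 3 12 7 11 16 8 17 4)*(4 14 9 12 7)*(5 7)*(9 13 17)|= 5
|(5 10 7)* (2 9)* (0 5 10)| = 2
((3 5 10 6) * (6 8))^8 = (3 8 5 6 10) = ((3 5 10 8 6))^8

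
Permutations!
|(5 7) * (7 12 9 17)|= |(5 12 9 17 7)|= 5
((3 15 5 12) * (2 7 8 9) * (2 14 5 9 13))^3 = ((2 7 8 13)(3 15 9 14 5 12))^3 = (2 13 8 7)(3 14)(5 15)(9 12)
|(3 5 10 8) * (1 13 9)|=12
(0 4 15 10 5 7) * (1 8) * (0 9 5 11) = (0 4 15 10 11)(1 8)(5 7 9) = [4, 8, 2, 3, 15, 7, 6, 9, 1, 5, 11, 0, 12, 13, 14, 10]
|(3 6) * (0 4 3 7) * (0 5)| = 6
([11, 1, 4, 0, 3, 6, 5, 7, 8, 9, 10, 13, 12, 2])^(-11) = (0 11 13 2 4 3)(5 6)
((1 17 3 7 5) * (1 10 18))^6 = ((1 17 3 7 5 10 18))^6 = (1 18 10 5 7 3 17)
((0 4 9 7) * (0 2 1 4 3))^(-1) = ((0 3)(1 4 9 7 2))^(-1) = (0 3)(1 2 7 9 4)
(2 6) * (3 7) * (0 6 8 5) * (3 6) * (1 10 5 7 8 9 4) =[3, 10, 9, 8, 1, 0, 2, 6, 7, 4, 5] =(0 3 8 7 6 2 9 4 1 10 5)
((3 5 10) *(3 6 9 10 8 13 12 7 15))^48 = ((3 5 8 13 12 7 15)(6 9 10))^48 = (3 15 7 12 13 8 5)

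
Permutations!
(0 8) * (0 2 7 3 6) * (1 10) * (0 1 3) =(0 8 2 7)(1 10 3 6) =[8, 10, 7, 6, 4, 5, 1, 0, 2, 9, 3]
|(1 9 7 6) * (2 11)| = |(1 9 7 6)(2 11)| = 4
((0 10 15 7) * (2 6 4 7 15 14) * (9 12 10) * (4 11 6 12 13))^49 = ((15)(0 9 13 4 7)(2 12 10 14)(6 11))^49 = (15)(0 7 4 13 9)(2 12 10 14)(6 11)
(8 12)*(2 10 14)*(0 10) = [10, 1, 0, 3, 4, 5, 6, 7, 12, 9, 14, 11, 8, 13, 2] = (0 10 14 2)(8 12)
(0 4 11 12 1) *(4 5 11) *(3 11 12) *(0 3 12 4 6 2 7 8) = (0 5 4 6 2 7 8)(1 3 11 12) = [5, 3, 7, 11, 6, 4, 2, 8, 0, 9, 10, 12, 1]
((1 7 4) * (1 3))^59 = (1 3 4 7)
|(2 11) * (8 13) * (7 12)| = |(2 11)(7 12)(8 13)| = 2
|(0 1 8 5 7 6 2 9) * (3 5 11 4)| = 11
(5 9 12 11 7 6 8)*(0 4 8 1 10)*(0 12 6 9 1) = (0 4 8 5 1 10 12 11 7 9 6) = [4, 10, 2, 3, 8, 1, 0, 9, 5, 6, 12, 7, 11]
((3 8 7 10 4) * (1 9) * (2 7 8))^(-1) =(1 9)(2 3 4 10 7)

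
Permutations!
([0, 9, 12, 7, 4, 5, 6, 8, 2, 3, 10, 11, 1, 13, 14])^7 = [0, 1, 2, 3, 4, 5, 6, 7, 8, 9, 10, 11, 12, 13, 14]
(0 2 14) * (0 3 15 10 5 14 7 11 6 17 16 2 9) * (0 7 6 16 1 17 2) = [9, 17, 6, 15, 4, 14, 2, 11, 8, 7, 5, 16, 12, 13, 3, 10, 0, 1] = (0 9 7 11 16)(1 17)(2 6)(3 15 10 5 14)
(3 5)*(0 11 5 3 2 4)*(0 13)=(0 11 5 2 4 13)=[11, 1, 4, 3, 13, 2, 6, 7, 8, 9, 10, 5, 12, 0]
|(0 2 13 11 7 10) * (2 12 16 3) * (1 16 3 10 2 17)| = 28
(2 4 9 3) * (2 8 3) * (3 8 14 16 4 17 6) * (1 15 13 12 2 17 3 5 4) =[0, 15, 3, 14, 9, 4, 5, 7, 8, 17, 10, 11, 2, 12, 16, 13, 1, 6] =(1 15 13 12 2 3 14 16)(4 9 17 6 5)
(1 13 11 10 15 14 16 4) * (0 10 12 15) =[10, 13, 2, 3, 1, 5, 6, 7, 8, 9, 0, 12, 15, 11, 16, 14, 4] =(0 10)(1 13 11 12 15 14 16 4)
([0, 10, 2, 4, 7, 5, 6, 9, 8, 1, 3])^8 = [0, 3, 2, 7, 9, 5, 6, 1, 8, 10, 4]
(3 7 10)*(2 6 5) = (2 6 5)(3 7 10) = [0, 1, 6, 7, 4, 2, 5, 10, 8, 9, 3]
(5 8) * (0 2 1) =[2, 0, 1, 3, 4, 8, 6, 7, 5] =(0 2 1)(5 8)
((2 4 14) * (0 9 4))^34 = ((0 9 4 14 2))^34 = (0 2 14 4 9)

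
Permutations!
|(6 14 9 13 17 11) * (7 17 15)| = 8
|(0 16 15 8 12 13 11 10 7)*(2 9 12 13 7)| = |(0 16 15 8 13 11 10 2 9 12 7)| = 11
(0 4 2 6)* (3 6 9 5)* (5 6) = (0 4 2 9 6)(3 5) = [4, 1, 9, 5, 2, 3, 0, 7, 8, 6]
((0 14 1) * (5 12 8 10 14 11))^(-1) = (0 1 14 10 8 12 5 11)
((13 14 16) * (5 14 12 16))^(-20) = ((5 14)(12 16 13))^(-20) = (12 16 13)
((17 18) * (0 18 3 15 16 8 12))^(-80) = ((0 18 17 3 15 16 8 12))^(-80) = (18)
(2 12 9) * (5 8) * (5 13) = (2 12 9)(5 8 13) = [0, 1, 12, 3, 4, 8, 6, 7, 13, 2, 10, 11, 9, 5]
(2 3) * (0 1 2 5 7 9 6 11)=[1, 2, 3, 5, 4, 7, 11, 9, 8, 6, 10, 0]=(0 1 2 3 5 7 9 6 11)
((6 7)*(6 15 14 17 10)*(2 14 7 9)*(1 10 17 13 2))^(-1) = (17)(1 9 6 10)(2 13 14)(7 15)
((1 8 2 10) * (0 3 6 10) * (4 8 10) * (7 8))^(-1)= ((0 3 6 4 7 8 2)(1 10))^(-1)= (0 2 8 7 4 6 3)(1 10)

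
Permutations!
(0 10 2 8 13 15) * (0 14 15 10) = (2 8 13 10)(14 15) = [0, 1, 8, 3, 4, 5, 6, 7, 13, 9, 2, 11, 12, 10, 15, 14]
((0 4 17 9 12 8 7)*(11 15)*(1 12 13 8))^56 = (17)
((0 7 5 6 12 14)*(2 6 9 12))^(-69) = ((0 7 5 9 12 14)(2 6))^(-69) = (0 9)(2 6)(5 14)(7 12)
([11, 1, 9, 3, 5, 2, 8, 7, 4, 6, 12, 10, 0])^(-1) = (0 12 10 11)(2 5 4 8 6 9)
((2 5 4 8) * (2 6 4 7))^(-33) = (8)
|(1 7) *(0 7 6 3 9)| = |(0 7 1 6 3 9)| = 6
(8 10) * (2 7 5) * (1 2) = (1 2 7 5)(8 10) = [0, 2, 7, 3, 4, 1, 6, 5, 10, 9, 8]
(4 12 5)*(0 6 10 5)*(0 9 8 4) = [6, 1, 2, 3, 12, 0, 10, 7, 4, 8, 5, 11, 9] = (0 6 10 5)(4 12 9 8)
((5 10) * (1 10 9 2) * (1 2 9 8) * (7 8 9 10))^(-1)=((1 7 8)(5 9 10))^(-1)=(1 8 7)(5 10 9)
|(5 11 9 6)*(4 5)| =5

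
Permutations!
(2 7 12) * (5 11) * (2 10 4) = [0, 1, 7, 3, 2, 11, 6, 12, 8, 9, 4, 5, 10] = (2 7 12 10 4)(5 11)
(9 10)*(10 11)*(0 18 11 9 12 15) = (0 18 11 10 12 15) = [18, 1, 2, 3, 4, 5, 6, 7, 8, 9, 12, 10, 15, 13, 14, 0, 16, 17, 11]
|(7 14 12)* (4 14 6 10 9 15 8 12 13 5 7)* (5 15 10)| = 6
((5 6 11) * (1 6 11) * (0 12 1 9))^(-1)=((0 12 1 6 9)(5 11))^(-1)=(0 9 6 1 12)(5 11)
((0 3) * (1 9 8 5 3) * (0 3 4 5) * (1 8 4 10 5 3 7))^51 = ((0 8)(1 9 4 3 7)(5 10))^51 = (0 8)(1 9 4 3 7)(5 10)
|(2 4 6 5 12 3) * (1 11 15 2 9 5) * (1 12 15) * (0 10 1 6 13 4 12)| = |(0 10 1 11 6)(2 12 3 9 5 15)(4 13)| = 30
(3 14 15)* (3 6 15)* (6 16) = [0, 1, 2, 14, 4, 5, 15, 7, 8, 9, 10, 11, 12, 13, 3, 16, 6] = (3 14)(6 15 16)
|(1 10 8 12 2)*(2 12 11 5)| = 6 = |(12)(1 10 8 11 5 2)|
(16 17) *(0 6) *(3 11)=[6, 1, 2, 11, 4, 5, 0, 7, 8, 9, 10, 3, 12, 13, 14, 15, 17, 16]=(0 6)(3 11)(16 17)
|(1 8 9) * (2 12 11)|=|(1 8 9)(2 12 11)|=3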